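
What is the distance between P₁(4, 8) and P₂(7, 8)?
Using the distance formula: d = sqrt((x₂-x₁)² + (y₂-y₁)²)
dx = 7 - 4 = 3
dy = 8 - 8 = 0
d = sqrt(3² + 0²) = sqrt(9 + 0) = sqrt(9) = 3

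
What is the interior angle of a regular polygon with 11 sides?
Interior angle of a regular n-gon = (n-2)*180/n
Interior angle = (11-2)*180/11
Interior angle = 9*180/11
Interior angle = 1620/11
Interior angle = 147.27 degrees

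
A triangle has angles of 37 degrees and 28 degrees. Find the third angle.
Sum of angles in a triangle = 180 degrees
Third angle = 180 - 37 - 28
Third angle = 115 degrees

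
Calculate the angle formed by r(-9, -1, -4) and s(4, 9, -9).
r·s = -9, |r|² = 98, |s|² = 178
cos θ = -9/√17444 ≈ -0.06814
θ ≈ 93.91°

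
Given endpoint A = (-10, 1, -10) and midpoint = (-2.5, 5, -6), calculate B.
B = (2×(-2.5) - (-10), 2×5 - 1, 2×(-6) - (-10)) = (5, 9, -2)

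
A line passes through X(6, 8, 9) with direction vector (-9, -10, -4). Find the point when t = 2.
P(2) = (6 + (-9)(2), 8 + (-10)(2), 9 + (-4)(2)) = (-12, -12, 1)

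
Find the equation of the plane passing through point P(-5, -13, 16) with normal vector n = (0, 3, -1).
d = n·P = (0)(-5) + (3)(-13) + (-1)(16) = -55
Plane: 3y - z = -55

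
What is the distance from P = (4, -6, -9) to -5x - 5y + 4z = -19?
d = |(-5)(4) + (-5)(-6) + 4(-9) - (-19)| / √((-5)² + (-5)² + 4²) = 7/√66 = 0.8616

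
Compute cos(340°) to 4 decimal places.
cos(340 degrees) = 0.9397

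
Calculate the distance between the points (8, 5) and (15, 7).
Using the distance formula: d = sqrt((x₂-x₁)² + (y₂-y₁)²)
dx = 15 - 8 = 7
dy = 7 - 5 = 2
d = sqrt(7² + 2²) = sqrt(49 + 4) = sqrt(53) = 7.28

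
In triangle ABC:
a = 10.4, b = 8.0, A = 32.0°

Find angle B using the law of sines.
sin(B)/b = sin(A)/a
sin(B) = b·sin(A)/a = 8.0·sin(32.0°)/10.4 = 0.407630
B = arcsin(0.407630) = 24.06°  (b ≤ a, so B ≤ A and the acute solution is unique)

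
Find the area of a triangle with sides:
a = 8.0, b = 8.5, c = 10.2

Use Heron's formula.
s = (a+b+c)/2 = (8.0+8.5+10.2)/2 = 13.35
A = √(s(s-a)(s-b)(s-c)) = √(13.35·5.35·4.85·3.15)
A = √1091.16 = 33.03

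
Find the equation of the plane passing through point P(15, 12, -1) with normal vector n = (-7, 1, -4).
d = n·P = (-7)(15) + (1)(12) + (-4)(-1) = -89
Plane: -7x + y - 4z = -89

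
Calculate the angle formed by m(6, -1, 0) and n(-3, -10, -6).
m·n = -8, |m|² = 37, |n|² = 145
cos θ = -8/√5365 ≈ -0.1092
θ ≈ 96.27°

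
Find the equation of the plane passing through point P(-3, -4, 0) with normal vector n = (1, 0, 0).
d = n·P = (1)(-3) + (0)(-4) + (0)(0) = -3
Plane: x = -3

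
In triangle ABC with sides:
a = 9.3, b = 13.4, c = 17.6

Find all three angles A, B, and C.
By the law of cosines:
cos(A) = (b² + c² - a²)/(2bc) = 0.854032  →  A = 31.35°
cos(B) = (a² + c² - b²)/(2ac) = 0.661932  →  B = 48.55°
cos(C) = (a² + b² - c²)/(2ab) = -0.175373  →  C = 100.1°
Check: A + B + C = 180.0° ✓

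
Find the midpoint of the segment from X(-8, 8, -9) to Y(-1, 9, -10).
Midpoint = ((-8-1)/2, (8+9)/2, (-9-10)/2) = (-4.5, 8.5, -9.5)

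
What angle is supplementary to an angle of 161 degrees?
Supplementary angles sum to 180 degrees.
Other angle = 180 - 161
Other angle = 19 degrees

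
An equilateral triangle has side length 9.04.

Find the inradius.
For an equilateral triangle, r = s/(2√3) where s is the side.
r = 9.04/(2√3) = 9.04/3.464102 = 2.61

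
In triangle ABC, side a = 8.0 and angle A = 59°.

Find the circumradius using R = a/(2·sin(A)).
R = a/(2·sin(A)) = 8.0/(2·sin(59°))
R = 8.0/(2·0.857167) = 8.0/1.714335 = 4.667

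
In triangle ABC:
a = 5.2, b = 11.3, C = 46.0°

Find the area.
Using A = ½ab·sin(C):
A = ½·5.2·11.3·sin(46.0°) = ½·58.76·0.719340 = 21.13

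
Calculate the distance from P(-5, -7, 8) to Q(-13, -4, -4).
d = √[(-8)² + (3)² + (-12)²] = √217 = 14.73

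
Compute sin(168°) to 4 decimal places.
sin(168 degrees) = 0.2079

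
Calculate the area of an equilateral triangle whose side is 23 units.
Area = (sqrt(3)/4) * s²
Area = (sqrt(3)/4) * 23²
Area = (sqrt(3)/4) * 529
Area = 229.06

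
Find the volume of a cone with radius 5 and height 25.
Volume = (1/3) * pi * r² * h
Volume = (1/3) * pi * 5² * 25
Volume = (1/3) * pi * 25 * 25
Volume = (1/3) * pi * 625
Volume = 654.50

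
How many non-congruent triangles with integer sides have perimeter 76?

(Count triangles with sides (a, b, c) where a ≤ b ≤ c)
With a ≤ b ≤ c and a + b + c = 76, the triangle inequality a + b > c gives c < 76/2, so c ≤ 37.
Iterate a from 1 to ⌊p/3⌋ = 25; for each a, b ranges from a to ⌊(p−a)/2⌋ with c = p − a − b, keeping only c ≥ b.
Triples: (2, 37, 37), (3, 36, 37), (4, 35, 37), …
Count = 120 triangles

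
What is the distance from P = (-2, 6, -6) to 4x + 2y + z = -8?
d = |4(-2) + 2(6) + 1(-6) - (-8)| / √(4² + 2² + 1²) = 6/√21 = 1.309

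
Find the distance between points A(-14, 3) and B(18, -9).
Using the distance formula: d = sqrt((x₂-x₁)² + (y₂-y₁)²)
dx = 18 - (-14) = 32
dy = (-9) - 3 = -12
d = sqrt(32² + (-12)²) = sqrt(1024 + 144) = sqrt(1168) = 34.18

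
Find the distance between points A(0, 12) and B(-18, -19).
Using the distance formula: d = sqrt((x₂-x₁)² + (y₂-y₁)²)
dx = (-18) - 0 = -18
dy = (-19) - 12 = -31
d = sqrt((-18)² + (-31)²) = sqrt(324 + 961) = sqrt(1285) = 35.85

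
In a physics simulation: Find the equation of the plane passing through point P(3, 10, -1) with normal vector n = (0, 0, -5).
d = n·P = (0)(3) + (0)(10) + (-5)(-1) = 5
Plane: -5z = 5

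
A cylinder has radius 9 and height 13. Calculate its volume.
Volume = pi * r² * h
Volume = pi * 9² * 13
Volume = pi * 81 * 13
Volume = pi * 1053
Volume = 3308.10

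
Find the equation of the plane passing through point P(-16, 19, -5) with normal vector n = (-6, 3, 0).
d = n·P = (-6)(-16) + (3)(19) + (0)(-5) = 153
Plane: -6x + 3y = 153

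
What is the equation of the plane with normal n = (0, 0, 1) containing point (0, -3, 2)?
d = n·P = (0)(0) + (0)(-3) + (1)(2) = 2
Plane: z = 2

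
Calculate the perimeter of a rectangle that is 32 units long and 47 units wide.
Perimeter = 2 * (length + width)
Perimeter = 2 * (32 + 47)
Perimeter = 2 * 79
Perimeter = 158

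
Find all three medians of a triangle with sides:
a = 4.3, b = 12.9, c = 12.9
Using m_x = ½√(2y² + 2z² - x²):
m_a = ½√(2·12.9² + 2·12.9² - 4.3²) = ½√647.15 = 12.72
m_b = ½√(2·4.3² + 2·12.9² - 12.9²) = ½√203.39 = 7.131
m_c = ½√(2·4.3² + 2·12.9² - 12.9²) = ½√203.39 = 7.131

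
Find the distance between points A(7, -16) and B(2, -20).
Using the distance formula: d = sqrt((x₂-x₁)² + (y₂-y₁)²)
dx = 2 - 7 = -5
dy = (-20) - (-16) = -4
d = sqrt((-5)² + (-4)²) = sqrt(25 + 16) = sqrt(41) = 6.40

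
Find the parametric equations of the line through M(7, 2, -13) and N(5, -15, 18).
Direction vector d = N - M = (-2, -17, 31)
x = 7 - 2t, y = 2 - 17t, z = -13 + 31t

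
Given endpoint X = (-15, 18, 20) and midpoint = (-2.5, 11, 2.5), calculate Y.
Y = (2×(-2.5) - (-15), 2×11 - 18, 2×2.5 - 20) = (10, 4, -15)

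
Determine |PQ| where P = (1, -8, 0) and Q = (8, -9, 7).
d = √[(7)² + (-1)² + (7)²] = √99 = 9.95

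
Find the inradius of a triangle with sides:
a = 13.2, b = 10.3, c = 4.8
s = (a+b+c)/2 = (13.2+10.3+4.8)/2 = 14.15
Area = √(s(s-a)(s-b)(s-c)) = √(14.15·0.95·3.85·9.35) = 21.9976
r = Area/s = 21.9976/14.15 = 1.555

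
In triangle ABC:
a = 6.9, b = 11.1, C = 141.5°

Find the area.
Using A = ½ab·sin(C):
A = ½·6.9·11.1·sin(141.5°) = ½·76.59·0.622515 = 23.84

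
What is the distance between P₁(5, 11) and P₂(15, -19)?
Using the distance formula: d = sqrt((x₂-x₁)² + (y₂-y₁)²)
dx = 15 - 5 = 10
dy = (-19) - 11 = -30
d = sqrt(10² + (-30)²) = sqrt(100 + 900) = sqrt(1000) = 31.62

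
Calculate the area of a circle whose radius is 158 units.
Area = pi * r²
Area = pi * 158²
Area = pi * 24964
Area = 78426.72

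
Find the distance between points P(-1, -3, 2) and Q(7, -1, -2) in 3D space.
d = √[(8)² + (2)² + (-4)²] = √84 = 9.165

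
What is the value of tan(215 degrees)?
tan(215 degrees) = 0.7002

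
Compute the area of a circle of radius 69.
Area = pi * r²
Area = pi * 69²
Area = pi * 4761
Area = 14957.12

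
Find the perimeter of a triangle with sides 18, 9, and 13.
Perimeter = sum of all sides
Perimeter = 18 + 9 + 13
Perimeter = 40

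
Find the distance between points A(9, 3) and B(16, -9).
Using the distance formula: d = sqrt((x₂-x₁)² + (y₂-y₁)²)
dx = 16 - 9 = 7
dy = (-9) - 3 = -12
d = sqrt(7² + (-12)²) = sqrt(49 + 144) = sqrt(193) = 13.89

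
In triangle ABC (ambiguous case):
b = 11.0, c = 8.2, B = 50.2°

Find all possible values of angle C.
sin(C)/c = sin(B)/b  →  sin(C) = c·sin(B)/b = 8.2·sin(50.2°)/11.0 = 0.572720
C₁ = arcsin(0.572720) = 34.94°,  C₂ = 180° - C₁ = 145.06°
Check C₂: A = 180° - 50.2° - 145.06° = -15.26° ≤ 0, rejected
C = 34.94° (one solution)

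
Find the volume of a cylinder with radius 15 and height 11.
Volume = pi * r² * h
Volume = pi * 15² * 11
Volume = pi * 225 * 11
Volume = pi * 2475
Volume = 7775.44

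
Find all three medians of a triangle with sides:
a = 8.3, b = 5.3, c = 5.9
Using m_x = ½√(2y² + 2z² - x²):
m_a = ½√(2·5.3² + 2·5.9² - 8.3²) = ½√56.91 = 3.772
m_b = ½√(2·8.3² + 2·5.9² - 5.3²) = ½√179.31 = 6.695
m_c = ½√(2·8.3² + 2·5.3² - 5.9²) = ½√159.15 = 6.308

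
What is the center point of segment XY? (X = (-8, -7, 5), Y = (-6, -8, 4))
Midpoint = ((-8-6)/2, (-7-8)/2, (5+4)/2) = (-7, -7.5, 4.5)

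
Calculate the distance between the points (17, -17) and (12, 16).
Using the distance formula: d = sqrt((x₂-x₁)² + (y₂-y₁)²)
dx = 12 - 17 = -5
dy = 16 - (-17) = 33
d = sqrt((-5)² + 33²) = sqrt(25 + 1089) = sqrt(1114) = 33.38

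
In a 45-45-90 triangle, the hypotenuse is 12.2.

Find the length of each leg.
In a 45-45-90 triangle, hypotenuse = leg·√2  →  leg = hypotenuse/√2
leg = 12.2/√2 = 8.627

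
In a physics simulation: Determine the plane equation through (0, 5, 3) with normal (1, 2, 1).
d = n·P = (1)(0) + (2)(5) + (1)(3) = 13
Plane: x + 2y + z = 13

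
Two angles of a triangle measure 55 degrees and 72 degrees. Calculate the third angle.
Sum of angles in a triangle = 180 degrees
Third angle = 180 - 55 - 72
Third angle = 53 degrees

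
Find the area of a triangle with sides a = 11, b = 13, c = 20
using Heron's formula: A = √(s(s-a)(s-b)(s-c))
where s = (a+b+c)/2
s = (11+13+20)/2 = 22
A = √(22·11·9·2) = √4356 = 66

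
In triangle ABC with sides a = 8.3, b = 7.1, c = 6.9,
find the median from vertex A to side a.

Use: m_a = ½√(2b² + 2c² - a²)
m_a = ½√(2·7.1² + 2·6.9² - 8.3²)
m_a = ½√(100.82 + 95.22 - 68.89) = ½√127.15 = 5.638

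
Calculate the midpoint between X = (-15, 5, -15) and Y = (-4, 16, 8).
Midpoint = ((-15-4)/2, (5+16)/2, (-15+8)/2) = (-9.5, 10.5, -3.5)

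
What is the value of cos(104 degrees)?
cos(104 degrees) = -0.2419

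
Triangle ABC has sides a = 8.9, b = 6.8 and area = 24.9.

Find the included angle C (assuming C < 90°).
Area = ½ab·sin(C)  →  sin(C) = 2·Area/(ab)
sin(C) = 2·24.9/(8.9·6.8) = 0.822868
C = arcsin(0.822868) = 55.37°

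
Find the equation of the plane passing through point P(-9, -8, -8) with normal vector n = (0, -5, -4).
d = n·P = (0)(-9) + (-5)(-8) + (-4)(-8) = 72
Plane: -5y - 4z = 72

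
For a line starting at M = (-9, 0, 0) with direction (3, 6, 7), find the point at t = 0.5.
P(0.5) = (-9 + 3(0.5), 0 + 6(0.5), 0 + 7(0.5)) = (-7.5, 3, 3.5)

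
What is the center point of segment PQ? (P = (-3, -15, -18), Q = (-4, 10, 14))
Midpoint = ((-3-4)/2, (-15+10)/2, (-18+14)/2) = (-3.5, -2.5, -2)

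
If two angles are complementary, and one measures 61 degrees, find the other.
Complementary angles sum to 90 degrees.
Other angle = 90 - 61
Other angle = 29 degrees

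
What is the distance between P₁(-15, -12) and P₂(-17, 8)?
Using the distance formula: d = sqrt((x₂-x₁)² + (y₂-y₁)²)
dx = (-17) - (-15) = -2
dy = 8 - (-12) = 20
d = sqrt((-2)² + 20²) = sqrt(4 + 400) = sqrt(404) = 20.10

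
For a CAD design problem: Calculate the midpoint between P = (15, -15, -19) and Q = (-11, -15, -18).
Midpoint = ((15-11)/2, (-15-15)/2, (-19-18)/2) = (2, -15, -18.5)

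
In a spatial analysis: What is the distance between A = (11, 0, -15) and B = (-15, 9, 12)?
d = √[(-26)² + (9)² + (27)²] = √1486 = 38.55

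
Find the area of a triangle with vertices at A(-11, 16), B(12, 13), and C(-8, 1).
Using the coordinate formula: Area = (1/2)|x₁(y₂-y₃) + x₂(y₃-y₁) + x₃(y₁-y₂)|
Area = (1/2)|(-11)(13-1) + 12(1-16) + (-8)(16-13)|
Area = (1/2)|(-11)*12 + 12*(-15) + (-8)*3|
Area = (1/2)|(-132) + (-180) + (-24)|
Area = (1/2)*336 = 168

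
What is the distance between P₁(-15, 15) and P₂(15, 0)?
Using the distance formula: d = sqrt((x₂-x₁)² + (y₂-y₁)²)
dx = 15 - (-15) = 30
dy = 0 - 15 = -15
d = sqrt(30² + (-15)²) = sqrt(900 + 225) = sqrt(1125) = 33.54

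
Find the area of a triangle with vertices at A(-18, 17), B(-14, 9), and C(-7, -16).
Using the coordinate formula: Area = (1/2)|x₁(y₂-y₃) + x₂(y₃-y₁) + x₃(y₁-y₂)|
Area = (1/2)|(-18)(9-(-16)) + (-14)((-16)-17) + (-7)(17-9)|
Area = (1/2)|(-18)*25 + (-14)*(-33) + (-7)*8|
Area = (1/2)|(-450) + 462 + (-56)|
Area = (1/2)*44 = 22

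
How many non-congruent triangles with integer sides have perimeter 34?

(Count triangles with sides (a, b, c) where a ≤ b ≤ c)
With a ≤ b ≤ c and a + b + c = 34, the triangle inequality a + b > c gives c < 34/2, so c ≤ 16.
Iterate a from 1 to ⌊p/3⌋ = 11; for each a, b ranges from a to ⌊(p−a)/2⌋ with c = p − a − b, keeping only c ≥ b.
Triples: (2, 16, 16), (3, 15, 16), (4, 14, 16), …
Count = 24 triangles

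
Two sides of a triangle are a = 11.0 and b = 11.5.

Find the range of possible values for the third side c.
By the triangle inequality: |a - b| < c < a + b
|11.0 - 11.5| < c < 11.0 + 11.5
0.5 < c < 22.5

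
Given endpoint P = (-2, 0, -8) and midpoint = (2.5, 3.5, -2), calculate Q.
Q = (2×2.5 - (-2), 2×3.5 - 0, 2×(-2) - (-8)) = (7, 7, 4)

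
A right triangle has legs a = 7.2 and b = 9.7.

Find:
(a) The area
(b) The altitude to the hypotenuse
(a) Area = ½ab = ½·7.2·9.7 = 34.92
(b) Hypotenuse c = √(7.2² + 9.7²) = √145.93 = 12.0801
    Area = ½·c·h_c  →  h_c = 2·Area/c = 2·34.92/12.0801 = 5.781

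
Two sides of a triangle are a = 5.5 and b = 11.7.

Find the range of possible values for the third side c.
By the triangle inequality: |a - b| < c < a + b
|5.5 - 11.7| < c < 5.5 + 11.7
6.2 < c < 17.2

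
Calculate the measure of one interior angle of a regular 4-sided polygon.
Interior angle of a regular n-gon = (n-2)*180/n
Interior angle = (4-2)*180/4
Interior angle = 2*180/4
Interior angle = 360/4
Interior angle = 90 degrees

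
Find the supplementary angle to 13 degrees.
Supplementary angles sum to 180 degrees.
Other angle = 180 - 13
Other angle = 167 degrees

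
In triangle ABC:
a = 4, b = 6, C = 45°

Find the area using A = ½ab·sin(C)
A = ½·4·6·sin(45°) = ½·24·0.707107 = 8.485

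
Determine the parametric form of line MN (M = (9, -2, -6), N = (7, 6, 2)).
Direction vector d = N - M = (-2, 8, 8)
x = 9 - 2t, y = -2 + 8t, z = -6 + 8t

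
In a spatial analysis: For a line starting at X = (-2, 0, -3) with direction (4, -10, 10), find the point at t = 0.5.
P(0.5) = (-2 + 4(0.5), 0 + (-10)(0.5), -3 + 10(0.5)) = (0, -5, 2)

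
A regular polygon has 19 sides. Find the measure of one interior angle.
Interior angle of a regular n-gon = (n-2)*180/n
Interior angle = (19-2)*180/19
Interior angle = 17*180/19
Interior angle = 3060/19
Interior angle = 161.05 degrees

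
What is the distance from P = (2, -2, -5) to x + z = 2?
d = |1(2) + 0(-2) + 1(-5) - (2)| / √(1² + 0² + 1²) = 5/√2 = 3.536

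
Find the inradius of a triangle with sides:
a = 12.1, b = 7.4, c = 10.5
s = (a+b+c)/2 = (12.1+7.4+10.5)/2 = 15
Area = √(s(s-a)(s-b)(s-c)) = √(15·2.9·7.6·4.5) = 38.5707
r = Area/s = 38.5707/15 = 2.571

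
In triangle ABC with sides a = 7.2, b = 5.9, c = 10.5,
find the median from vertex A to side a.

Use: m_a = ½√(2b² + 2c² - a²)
m_a = ½√(2·5.9² + 2·10.5² - 7.2²)
m_a = ½√(69.62 + 220.5 - 51.84) = ½√238.28 = 7.718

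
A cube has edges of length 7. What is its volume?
Volume = s³
Volume = 7³
Volume = 343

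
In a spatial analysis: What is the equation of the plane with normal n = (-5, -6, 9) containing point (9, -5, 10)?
d = n·P = (-5)(9) + (-6)(-5) + (9)(10) = 75
Plane: -5x - 6y + 9z = 75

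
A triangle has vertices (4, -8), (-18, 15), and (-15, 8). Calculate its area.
Using the coordinate formula: Area = (1/2)|x₁(y₂-y₃) + x₂(y₃-y₁) + x₃(y₁-y₂)|
Area = (1/2)|4(15-8) + (-18)(8-(-8)) + (-15)((-8)-15)|
Area = (1/2)|4*7 + (-18)*16 + (-15)*(-23)|
Area = (1/2)|28 + (-288) + 345|
Area = (1/2)*85 = 42.50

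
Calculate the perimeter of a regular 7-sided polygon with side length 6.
Perimeter = number of sides * side length
Perimeter = 7 * 6
Perimeter = 42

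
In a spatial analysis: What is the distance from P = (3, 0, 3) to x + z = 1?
d = |1(3) + 0(0) + 1(3) - (1)| / √(1² + 0² + 1²) = 5/√2 = 3.536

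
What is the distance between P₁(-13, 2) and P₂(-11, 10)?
Using the distance formula: d = sqrt((x₂-x₁)² + (y₂-y₁)²)
dx = (-11) - (-13) = 2
dy = 10 - 2 = 8
d = sqrt(2² + 8²) = sqrt(4 + 64) = sqrt(68) = 8.25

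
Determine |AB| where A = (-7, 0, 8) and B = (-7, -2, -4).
d = √[(0)² + (-2)² + (-12)²] = √148 = 12.17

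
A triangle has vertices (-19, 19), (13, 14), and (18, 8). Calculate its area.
Using the coordinate formula: Area = (1/2)|x₁(y₂-y₃) + x₂(y₃-y₁) + x₃(y₁-y₂)|
Area = (1/2)|(-19)(14-8) + 13(8-19) + 18(19-14)|
Area = (1/2)|(-19)*6 + 13*(-11) + 18*5|
Area = (1/2)|(-114) + (-143) + 90|
Area = (1/2)*167 = 83.50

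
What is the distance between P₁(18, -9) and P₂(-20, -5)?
Using the distance formula: d = sqrt((x₂-x₁)² + (y₂-y₁)²)
dx = (-20) - 18 = -38
dy = (-5) - (-9) = 4
d = sqrt((-38)² + 4²) = sqrt(1444 + 16) = sqrt(1460) = 38.21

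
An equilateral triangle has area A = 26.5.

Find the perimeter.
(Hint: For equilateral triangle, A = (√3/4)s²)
A = (√3/4)s²  →  s² = 4A/√3 = 4·26.5/√3 = 61.1991
s = 7.82299
Perimeter = 3s = 23.47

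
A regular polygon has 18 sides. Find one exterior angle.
Exterior angle of a regular n-gon = 360/n
Exterior angle = 360/18
Exterior angle = 20 degrees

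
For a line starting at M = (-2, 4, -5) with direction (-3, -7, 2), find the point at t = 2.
P(2) = (-2 + (-3)(2), 4 + (-7)(2), -5 + 2(2)) = (-8, -10, -1)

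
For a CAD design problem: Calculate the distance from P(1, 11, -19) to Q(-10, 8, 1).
d = √[(-11)² + (-3)² + (20)²] = √530 = 23.02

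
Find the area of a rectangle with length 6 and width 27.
Area = length * width
Area = 6 * 27
Area = 162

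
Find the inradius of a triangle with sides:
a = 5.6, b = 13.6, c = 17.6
s = (a+b+c)/2 = (5.6+13.6+17.6)/2 = 18.4
Area = √(s(s-a)(s-b)(s-c)) = √(18.4·12.8·4.8·0.8) = 30.0732
r = Area/s = 30.0732/18.4 = 1.634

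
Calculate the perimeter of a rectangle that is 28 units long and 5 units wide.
Perimeter = 2 * (length + width)
Perimeter = 2 * (28 + 5)
Perimeter = 2 * 33
Perimeter = 66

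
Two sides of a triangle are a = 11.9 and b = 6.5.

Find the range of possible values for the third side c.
By the triangle inequality: |a - b| < c < a + b
|11.9 - 6.5| < c < 11.9 + 6.5
5.4 < c < 18.4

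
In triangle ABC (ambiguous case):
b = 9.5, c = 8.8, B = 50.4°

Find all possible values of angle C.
sin(C)/c = sin(B)/b  →  sin(C) = c·sin(B)/b = 8.8·sin(50.4°)/9.5 = 0.713739
C₁ = arcsin(0.713739) = 45.54°,  C₂ = 180° - C₁ = 134.46°
Check C₂: A = 180° - 50.4° - 134.46° = -4.86° ≤ 0, rejected
C = 45.54° (one solution)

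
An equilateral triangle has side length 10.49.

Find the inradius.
For an equilateral triangle, r = s/(2√3) where s is the side.
r = 10.49/(2√3) = 10.49/3.464102 = 3.028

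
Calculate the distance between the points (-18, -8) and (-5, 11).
Using the distance formula: d = sqrt((x₂-x₁)² + (y₂-y₁)²)
dx = (-5) - (-18) = 13
dy = 11 - (-8) = 19
d = sqrt(13² + 19²) = sqrt(169 + 361) = sqrt(530) = 23.02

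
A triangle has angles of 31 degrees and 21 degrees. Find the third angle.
Sum of angles in a triangle = 180 degrees
Third angle = 180 - 31 - 21
Third angle = 128 degrees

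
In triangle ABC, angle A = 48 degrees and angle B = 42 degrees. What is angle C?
Sum of angles in a triangle = 180 degrees
Third angle = 180 - 48 - 42
Third angle = 90 degrees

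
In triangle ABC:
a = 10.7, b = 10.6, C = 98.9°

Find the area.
Using A = ½ab·sin(C):
A = ½·10.7·10.6·sin(98.9°) = ½·113.42·0.987960 = 56.03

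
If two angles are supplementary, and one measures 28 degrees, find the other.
Supplementary angles sum to 180 degrees.
Other angle = 180 - 28
Other angle = 152 degrees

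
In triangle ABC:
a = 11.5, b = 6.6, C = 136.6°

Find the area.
Using A = ½ab·sin(C):
A = ½·11.5·6.6·sin(136.6°) = ½·75.9·0.687088 = 26.07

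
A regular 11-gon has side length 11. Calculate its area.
For a regular 11-gon with side length s = 11:
Apothem a = s / (2*tan(pi/11)) = 11 / (2*tan(pi/11)) ≈ 18.7313
Perimeter P = 11 * 11 = 121
Area = (1/2) * P * a = (1/2) * 121 * 18.7313 = 1133.24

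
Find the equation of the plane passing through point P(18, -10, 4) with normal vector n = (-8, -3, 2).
d = n·P = (-8)(18) + (-3)(-10) + (2)(4) = -106
Plane: -8x - 3y + 2z = -106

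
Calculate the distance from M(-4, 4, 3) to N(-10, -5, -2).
d = √[(-6)² + (-9)² + (-5)²] = √142 = 11.92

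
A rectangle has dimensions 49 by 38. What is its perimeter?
Perimeter = 2 * (length + width)
Perimeter = 2 * (49 + 38)
Perimeter = 2 * 87
Perimeter = 174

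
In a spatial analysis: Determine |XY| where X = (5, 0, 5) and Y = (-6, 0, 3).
d = √[(-11)² + (0)² + (-2)²] = √125 = 11.18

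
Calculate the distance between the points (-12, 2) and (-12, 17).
Using the distance formula: d = sqrt((x₂-x₁)² + (y₂-y₁)²)
dx = (-12) - (-12) = 0
dy = 17 - 2 = 15
d = sqrt(0² + 15²) = sqrt(0 + 225) = sqrt(225) = 15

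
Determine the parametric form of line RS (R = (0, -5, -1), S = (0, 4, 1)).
Direction vector d = S - R = (0, 9, 2)
x = 0, y = -5 + 9t, z = -1 + 2t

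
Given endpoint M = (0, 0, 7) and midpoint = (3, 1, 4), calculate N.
N = (2×3 - 0, 2×1 - 0, 2×4 - 7) = (6, 2, 1)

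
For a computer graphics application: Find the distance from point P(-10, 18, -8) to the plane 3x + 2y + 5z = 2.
d = |3(-10) + 2(18) + 5(-8) - (2)| / √(3² + 2² + 5²) = 36/√38 = 5.84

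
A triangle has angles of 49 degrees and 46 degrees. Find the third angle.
Sum of angles in a triangle = 180 degrees
Third angle = 180 - 49 - 46
Third angle = 85 degrees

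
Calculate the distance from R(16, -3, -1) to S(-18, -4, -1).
d = √[(-34)² + (-1)² + (0)²] = √1157 = 34.01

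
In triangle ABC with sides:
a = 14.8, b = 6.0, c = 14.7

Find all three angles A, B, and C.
By the law of cosines:
cos(A) = (b² + c² - a²)/(2bc) = 0.187358  →  A = 79.2°
cos(B) = (a² + c² - b²)/(2ac) = 0.917287  →  B = 23.47°
cos(C) = (a² + b² - c²)/(2ab) = 0.219313  →  C = 77.33°
Check: A + B + C = 180.0° ✓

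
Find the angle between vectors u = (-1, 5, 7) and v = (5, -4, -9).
u·v = -88, |u|² = 75, |v|² = 122
cos θ = -88/√9150 ≈ -0.92
θ ≈ 156.9°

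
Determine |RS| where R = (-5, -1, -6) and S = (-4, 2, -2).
d = √[(1)² + (3)² + (4)²] = √26 = 5.099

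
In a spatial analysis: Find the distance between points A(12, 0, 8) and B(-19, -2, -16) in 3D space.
d = √[(-31)² + (-2)² + (-24)²] = √1541 = 39.26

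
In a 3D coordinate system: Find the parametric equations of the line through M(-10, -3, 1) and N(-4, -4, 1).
Direction vector d = N - M = (6, -1, 0)
x = -10 + 6t, y = -3 - t, z = 1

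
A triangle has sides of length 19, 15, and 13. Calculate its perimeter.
Perimeter = sum of all sides
Perimeter = 19 + 15 + 13
Perimeter = 47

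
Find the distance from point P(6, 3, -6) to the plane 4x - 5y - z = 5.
d = |4(6) + (-5)(3) + (-1)(-6) - (5)| / √(4² + (-5)² + (-1)²) = 10/√42 = 1.543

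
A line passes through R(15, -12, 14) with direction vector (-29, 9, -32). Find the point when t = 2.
P(2) = (15 + (-29)(2), -12 + 9(2), 14 + (-32)(2)) = (-43, 6, -50)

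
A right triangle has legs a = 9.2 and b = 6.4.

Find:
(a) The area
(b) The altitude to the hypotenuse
(a) Area = ½ab = ½·9.2·6.4 = 29.44
(b) Hypotenuse c = √(9.2² + 6.4²) = √125.6 = 11.2071
    Area = ½·c·h_c  →  h_c = 2·Area/c = 2·29.44/11.2071 = 5.254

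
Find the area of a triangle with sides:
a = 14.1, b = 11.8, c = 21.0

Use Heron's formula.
s = (a+b+c)/2 = (14.1+11.8+21.0)/2 = 23.45
A = √(s(s-a)(s-b)(s-c)) = √(23.45·9.35·11.65·2.45)
A = √6258.16 = 79.11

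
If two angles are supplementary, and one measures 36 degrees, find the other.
Supplementary angles sum to 180 degrees.
Other angle = 180 - 36
Other angle = 144 degrees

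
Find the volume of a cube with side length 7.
Volume = s³
Volume = 7³
Volume = 343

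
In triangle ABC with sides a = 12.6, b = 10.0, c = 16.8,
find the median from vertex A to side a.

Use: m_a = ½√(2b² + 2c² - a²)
m_a = ½√(2·10.0² + 2·16.8² - 12.6²)
m_a = ½√(200 + 564.48 - 158.76) = ½√605.72 = 12.31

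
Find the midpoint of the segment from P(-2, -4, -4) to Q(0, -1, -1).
Midpoint = ((-2+0)/2, (-4-1)/2, (-4-1)/2) = (-1, -2.5, -2.5)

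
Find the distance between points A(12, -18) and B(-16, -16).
Using the distance formula: d = sqrt((x₂-x₁)² + (y₂-y₁)²)
dx = (-16) - 12 = -28
dy = (-16) - (-18) = 2
d = sqrt((-28)² + 2²) = sqrt(784 + 4) = sqrt(788) = 28.07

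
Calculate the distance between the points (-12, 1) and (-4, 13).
Using the distance formula: d = sqrt((x₂-x₁)² + (y₂-y₁)²)
dx = (-4) - (-12) = 8
dy = 13 - 1 = 12
d = sqrt(8² + 12²) = sqrt(64 + 144) = sqrt(208) = 14.42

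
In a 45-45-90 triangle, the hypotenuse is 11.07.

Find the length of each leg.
In a 45-45-90 triangle, hypotenuse = leg·√2  →  leg = hypotenuse/√2
leg = 11.07/√2 = 7.828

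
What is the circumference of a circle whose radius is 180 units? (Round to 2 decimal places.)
Circumference = 2 * pi * r
Circumference = 2 * pi * 180
Circumference = 1130.97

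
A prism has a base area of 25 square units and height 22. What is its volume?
Volume = base area * height
Volume = 25 * 22
Volume = 550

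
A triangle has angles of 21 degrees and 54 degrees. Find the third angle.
Sum of angles in a triangle = 180 degrees
Third angle = 180 - 21 - 54
Third angle = 105 degrees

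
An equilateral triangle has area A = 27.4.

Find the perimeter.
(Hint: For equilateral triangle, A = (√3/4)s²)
A = (√3/4)s²  →  s² = 4A/√3 = 4·27.4/√3 = 63.2776
s = 7.95472
Perimeter = 3s = 23.86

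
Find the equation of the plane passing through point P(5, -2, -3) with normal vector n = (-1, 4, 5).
d = n·P = (-1)(5) + (4)(-2) + (5)(-3) = -28
Plane: -x + 4y + 5z = -28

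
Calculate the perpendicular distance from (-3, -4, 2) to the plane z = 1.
d = |0(-3) + 0(-4) + 1(2) - (1)| / √(0² + 0² + 1²) = 1/√1 = 1.0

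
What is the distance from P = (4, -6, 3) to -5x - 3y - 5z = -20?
d = |(-5)(4) + (-3)(-6) + (-5)(3) - (-20)| / √((-5)² + (-3)² + (-5)²) = 3/√59 = 0.3906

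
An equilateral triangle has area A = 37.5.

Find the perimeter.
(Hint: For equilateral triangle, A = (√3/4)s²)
A = (√3/4)s²  →  s² = 4A/√3 = 4·37.5/√3 = 86.6025
s = 9.30605
Perimeter = 3s = 27.92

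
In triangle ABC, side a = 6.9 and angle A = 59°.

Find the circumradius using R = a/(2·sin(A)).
R = a/(2·sin(A)) = 6.9/(2·sin(59°))
R = 6.9/(2·0.857167) = 6.9/1.714335 = 4.025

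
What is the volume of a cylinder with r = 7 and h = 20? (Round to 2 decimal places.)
Volume = pi * r² * h
Volume = pi * 7² * 20
Volume = pi * 49 * 20
Volume = pi * 980
Volume = 3078.76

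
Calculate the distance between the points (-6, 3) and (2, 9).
Using the distance formula: d = sqrt((x₂-x₁)² + (y₂-y₁)²)
dx = 2 - (-6) = 8
dy = 9 - 3 = 6
d = sqrt(8² + 6²) = sqrt(64 + 36) = sqrt(100) = 10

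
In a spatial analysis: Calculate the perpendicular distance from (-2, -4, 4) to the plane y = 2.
d = |0(-2) + 1(-4) + 0(4) - (2)| / √(0² + 1² + 0²) = 6/√1 = 6.0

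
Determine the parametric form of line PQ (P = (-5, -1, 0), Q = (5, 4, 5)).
Direction vector d = Q - P = (10, 5, 5)
x = -5 + 10t, y = -1 + 5t, z = 0 + 5t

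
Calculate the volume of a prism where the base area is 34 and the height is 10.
Volume = base area * height
Volume = 34 * 10
Volume = 340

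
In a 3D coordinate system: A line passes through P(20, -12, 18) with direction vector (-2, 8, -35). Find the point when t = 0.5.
P(0.5) = (20 + (-2)(0.5), -12 + 8(0.5), 18 + (-35)(0.5)) = (19, -8, 0.5)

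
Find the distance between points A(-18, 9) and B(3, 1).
Using the distance formula: d = sqrt((x₂-x₁)² + (y₂-y₁)²)
dx = 3 - (-18) = 21
dy = 1 - 9 = -8
d = sqrt(21² + (-8)²) = sqrt(441 + 64) = sqrt(505) = 22.47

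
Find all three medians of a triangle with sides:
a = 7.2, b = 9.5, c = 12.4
Using m_x = ½√(2y² + 2z² - x²):
m_a = ½√(2·9.5² + 2·12.4² - 7.2²) = ½√436.18 = 10.44
m_b = ½√(2·7.2² + 2·12.4² - 9.5²) = ½√320.95 = 8.958
m_c = ½√(2·7.2² + 2·9.5² - 12.4²) = ½√130.42 = 5.71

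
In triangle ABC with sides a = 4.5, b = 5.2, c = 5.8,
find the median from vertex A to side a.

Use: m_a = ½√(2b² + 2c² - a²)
m_a = ½√(2·5.2² + 2·5.8² - 4.5²)
m_a = ½√(54.08 + 67.28 - 20.25) = ½√101.11 = 5.028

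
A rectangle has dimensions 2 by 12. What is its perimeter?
Perimeter = 2 * (length + width)
Perimeter = 2 * (2 + 12)
Perimeter = 2 * 14
Perimeter = 28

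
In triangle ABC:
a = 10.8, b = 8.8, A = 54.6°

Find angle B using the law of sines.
sin(B)/b = sin(A)/a
sin(B) = b·sin(A)/a = 8.8·sin(54.6°)/10.8 = 0.664178
B = arcsin(0.664178) = 41.62°  (b ≤ a, so B ≤ A and the acute solution is unique)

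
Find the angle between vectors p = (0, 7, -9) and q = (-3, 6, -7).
p·q = 105, |p|² = 130, |q|² = 94
cos θ = 105/√12220 ≈ 0.9498
θ ≈ 18.22°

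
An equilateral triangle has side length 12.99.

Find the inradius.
For an equilateral triangle, r = s/(2√3) where s is the side.
r = 12.99/(2√3) = 12.99/3.464102 = 3.75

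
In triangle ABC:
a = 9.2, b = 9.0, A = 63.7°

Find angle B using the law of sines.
sin(B)/b = sin(A)/a
sin(B) = b·sin(A)/a = 9.0·sin(63.7°)/9.2 = 0.876998
B = arcsin(0.876998) = 61.28°  (b ≤ a, so B ≤ A and the acute solution is unique)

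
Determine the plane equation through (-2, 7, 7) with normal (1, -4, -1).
d = n·P = (1)(-2) + (-4)(7) + (-1)(7) = -37
Plane: x - 4y - z = -37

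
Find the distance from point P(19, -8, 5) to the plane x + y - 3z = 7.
d = |1(19) + 1(-8) + (-3)(5) - (7)| / √(1² + 1² + (-3)²) = 11/√11 = 3.317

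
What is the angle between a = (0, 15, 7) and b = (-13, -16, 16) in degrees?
a·b = -128, |a|² = 274, |b|² = 681
cos θ = -128/√186594 ≈ -0.2963
θ ≈ 107.2°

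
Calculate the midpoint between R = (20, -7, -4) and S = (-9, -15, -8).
Midpoint = ((20-9)/2, (-7-15)/2, (-4-8)/2) = (5.5, -11, -6)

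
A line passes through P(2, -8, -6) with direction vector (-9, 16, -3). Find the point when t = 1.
P(1) = (2 + (-9)(1), -8 + 16(1), -6 + (-3)(1)) = (-7, 8, -9)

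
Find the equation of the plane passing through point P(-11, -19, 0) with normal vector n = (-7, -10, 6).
d = n·P = (-7)(-11) + (-10)(-19) + (6)(0) = 267
Plane: -7x - 10y + 6z = 267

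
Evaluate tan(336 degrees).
tan(336 degrees) = -0.4452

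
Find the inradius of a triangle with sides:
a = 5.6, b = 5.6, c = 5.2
s = (a+b+c)/2 = (5.6+5.6+5.2)/2 = 8.2
Area = √(s(s-a)(s-b)(s-c)) = √(8.2·2.6·2.6·3) = 12.8956
r = Area/s = 12.8956/8.2 = 1.573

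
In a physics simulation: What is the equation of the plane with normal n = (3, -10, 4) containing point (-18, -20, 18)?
d = n·P = (3)(-18) + (-10)(-20) + (4)(18) = 218
Plane: 3x - 10y + 4z = 218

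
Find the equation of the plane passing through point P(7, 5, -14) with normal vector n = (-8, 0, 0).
d = n·P = (-8)(7) + (0)(5) + (0)(-14) = -56
Plane: -8x = -56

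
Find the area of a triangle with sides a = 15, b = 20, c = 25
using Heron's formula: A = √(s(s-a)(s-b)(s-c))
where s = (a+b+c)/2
s = (15+20+25)/2 = 30
A = √(30·15·10·5) = √22500 = 150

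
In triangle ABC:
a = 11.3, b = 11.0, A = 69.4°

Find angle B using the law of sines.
sin(B)/b = sin(A)/a
sin(B) = b·sin(A)/a = 11.0·sin(69.4°)/11.3 = 0.911208
B = arcsin(0.911208) = 65.67°  (b ≤ a, so B ≤ A and the acute solution is unique)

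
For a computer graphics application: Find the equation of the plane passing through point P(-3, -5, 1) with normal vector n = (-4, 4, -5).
d = n·P = (-4)(-3) + (4)(-5) + (-5)(1) = -13
Plane: -4x + 4y - 5z = -13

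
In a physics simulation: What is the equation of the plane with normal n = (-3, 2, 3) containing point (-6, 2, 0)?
d = n·P = (-3)(-6) + (2)(2) + (3)(0) = 22
Plane: -3x + 2y + 3z = 22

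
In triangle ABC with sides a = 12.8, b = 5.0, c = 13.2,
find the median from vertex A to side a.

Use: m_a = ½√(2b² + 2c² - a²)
m_a = ½√(2·5.0² + 2·13.2² - 12.8²)
m_a = ½√(50 + 348.48 - 163.84) = ½√234.64 = 7.659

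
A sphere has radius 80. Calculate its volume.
Volume = (4/3) * pi * r³
Volume = (4/3) * pi * 80³
Volume = (4/3) * pi * 512000
Volume = 2144660.58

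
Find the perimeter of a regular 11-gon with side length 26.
Perimeter = number of sides * side length
Perimeter = 11 * 26
Perimeter = 286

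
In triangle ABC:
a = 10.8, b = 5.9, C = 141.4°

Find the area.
Using A = ½ab·sin(C):
A = ½·10.8·5.9·sin(141.4°) = ½·63.72·0.623880 = 19.88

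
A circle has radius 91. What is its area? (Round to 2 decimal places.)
Area = pi * r²
Area = pi * 91²
Area = pi * 8281
Area = 26015.53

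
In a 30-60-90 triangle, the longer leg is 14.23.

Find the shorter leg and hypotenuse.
In a 30-60-90 triangle, sides are in ratio 1 : √3 : 2.
Long leg = short leg·√3  →  short leg = 14.23/√3 = 8.216
Hypotenuse = 2·(short leg) = 2·14.23/√3 = 16.43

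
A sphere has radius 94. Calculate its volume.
Volume = (4/3) * pi * r³
Volume = (4/3) * pi * 94³
Volume = (4/3) * pi * 830584
Volume = 3479142.12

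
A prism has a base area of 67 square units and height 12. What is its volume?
Volume = base area * height
Volume = 67 * 12
Volume = 804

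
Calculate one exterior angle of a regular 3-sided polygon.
Exterior angle of a regular n-gon = 360/n
Exterior angle = 360/3
Exterior angle = 120 degrees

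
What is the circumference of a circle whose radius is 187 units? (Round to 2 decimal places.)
Circumference = 2 * pi * r
Circumference = 2 * pi * 187
Circumference = 1174.96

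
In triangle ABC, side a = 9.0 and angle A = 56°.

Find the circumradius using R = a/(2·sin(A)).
R = a/(2·sin(A)) = 9.0/(2·sin(56°))
R = 9.0/(2·0.829038) = 9.0/1.658075 = 5.428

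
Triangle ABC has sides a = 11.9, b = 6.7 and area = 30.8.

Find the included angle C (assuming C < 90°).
Area = ½ab·sin(C)  →  sin(C) = 2·Area/(ab)
sin(C) = 2·30.8/(11.9·6.7) = 0.772608
C = arcsin(0.772608) = 50.59°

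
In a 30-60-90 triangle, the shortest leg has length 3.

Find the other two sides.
Long leg = 3√3 = 5.196, Hypotenuse = 6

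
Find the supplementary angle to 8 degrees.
Supplementary angles sum to 180 degrees.
Other angle = 180 - 8
Other angle = 172 degrees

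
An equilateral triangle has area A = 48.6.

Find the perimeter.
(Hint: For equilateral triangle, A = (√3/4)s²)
A = (√3/4)s²  →  s² = 4A/√3 = 4·48.6/√3 = 112.237
s = 10.5942
Perimeter = 3s = 31.78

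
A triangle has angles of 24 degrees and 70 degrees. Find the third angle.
Sum of angles in a triangle = 180 degrees
Third angle = 180 - 24 - 70
Third angle = 86 degrees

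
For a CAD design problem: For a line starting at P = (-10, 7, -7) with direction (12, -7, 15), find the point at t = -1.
P(-1) = (-10 + 12(-1), 7 + (-7)(-1), -7 + 15(-1)) = (-22, 14, -22)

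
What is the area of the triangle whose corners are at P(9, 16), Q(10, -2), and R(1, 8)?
Using the coordinate formula: Area = (1/2)|x₁(y₂-y₃) + x₂(y₃-y₁) + x₃(y₁-y₂)|
Area = (1/2)|9((-2)-8) + 10(8-16) + 1(16-(-2))|
Area = (1/2)|9*(-10) + 10*(-8) + 1*18|
Area = (1/2)|(-90) + (-80) + 18|
Area = (1/2)*152 = 76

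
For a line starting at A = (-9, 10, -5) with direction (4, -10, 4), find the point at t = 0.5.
P(0.5) = (-9 + 4(0.5), 10 + (-10)(0.5), -5 + 4(0.5)) = (-7, 5, -3)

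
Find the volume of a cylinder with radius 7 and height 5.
Volume = pi * r² * h
Volume = pi * 7² * 5
Volume = pi * 49 * 5
Volume = pi * 245
Volume = 769.69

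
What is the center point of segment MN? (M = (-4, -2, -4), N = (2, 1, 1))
Midpoint = ((-4+2)/2, (-2+1)/2, (-4+1)/2) = (-1, -0.5, -1.5)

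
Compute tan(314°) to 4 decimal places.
tan(314 degrees) = -1.0355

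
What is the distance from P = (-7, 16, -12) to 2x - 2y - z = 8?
d = |2(-7) + (-2)(16) + (-1)(-12) - (8)| / √(2² + (-2)² + (-1)²) = 42/√9 = 14.0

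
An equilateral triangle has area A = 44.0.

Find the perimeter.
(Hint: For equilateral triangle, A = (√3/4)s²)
A = (√3/4)s²  →  s² = 4A/√3 = 4·44.0/√3 = 101.614
s = 10.0804
Perimeter = 3s = 30.24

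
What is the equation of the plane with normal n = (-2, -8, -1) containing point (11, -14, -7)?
d = n·P = (-2)(11) + (-8)(-14) + (-1)(-7) = 97
Plane: -2x - 8y - z = 97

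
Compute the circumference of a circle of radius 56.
Circumference = 2 * pi * r
Circumference = 2 * pi * 56
Circumference = 351.86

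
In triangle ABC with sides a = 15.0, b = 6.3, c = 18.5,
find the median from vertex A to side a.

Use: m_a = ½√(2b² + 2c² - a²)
m_a = ½√(2·6.3² + 2·18.5² - 15.0²)
m_a = ½√(79.38 + 684.5 - 225) = ½√538.88 = 11.61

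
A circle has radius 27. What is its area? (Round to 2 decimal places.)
Area = pi * r²
Area = pi * 27²
Area = pi * 729
Area = 2290.22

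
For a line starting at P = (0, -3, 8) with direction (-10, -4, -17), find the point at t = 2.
P(2) = (0 + (-10)(2), -3 + (-4)(2), 8 + (-17)(2)) = (-20, -11, -26)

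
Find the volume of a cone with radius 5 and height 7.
Volume = (1/3) * pi * r² * h
Volume = (1/3) * pi * 5² * 7
Volume = (1/3) * pi * 25 * 7
Volume = (1/3) * pi * 175
Volume = 183.26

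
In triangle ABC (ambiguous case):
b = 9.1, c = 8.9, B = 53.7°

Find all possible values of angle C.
sin(C)/c = sin(B)/b  →  sin(C) = c·sin(B)/b = 8.9·sin(53.7°)/9.1 = 0.788216
C₁ = arcsin(0.788216) = 52.02°,  C₂ = 180° - C₁ = 127.98°
Check C₂: A = 180° - 53.7° - 127.98° = -1.68° ≤ 0, rejected
C = 52.02° (one solution)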